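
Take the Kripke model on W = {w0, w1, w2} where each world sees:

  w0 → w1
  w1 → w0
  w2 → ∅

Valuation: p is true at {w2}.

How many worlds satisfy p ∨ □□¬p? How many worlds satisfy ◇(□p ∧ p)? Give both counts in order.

3 and 0

For p ∨ □□¬p:
w0: p is F, □□¬p is T. ✓
w1: p is F, □□¬p is T. ✓
w2: p is T, □□¬p is T. ✓
— 3 worlds.
For ◇(□p ∧ p):
w0: successors {w1}; □p ∧ p there: w1:F. ✗
w1: successors {w0}; □p ∧ p there: w0:F. ✗
w2: no successors, so ◇(□p ∧ p) fails. ✗
— 0 worlds.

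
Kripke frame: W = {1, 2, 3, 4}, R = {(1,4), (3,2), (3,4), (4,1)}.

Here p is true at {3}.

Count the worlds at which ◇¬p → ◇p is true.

1: ◇¬p is T, ◇p is F. ✗
2: ◇¬p is F, ◇p is F. ✓
3: ◇¬p is T, ◇p is F. ✗
4: ◇¬p is T, ◇p is F. ✗
Satisfying worlds: {2}.

1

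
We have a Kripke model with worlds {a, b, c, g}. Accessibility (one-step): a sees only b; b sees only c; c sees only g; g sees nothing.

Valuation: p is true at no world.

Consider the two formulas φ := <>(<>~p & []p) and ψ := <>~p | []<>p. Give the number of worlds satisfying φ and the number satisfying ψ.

For <>(<>~p & []p):
a: successors {b}; <>~p & []p there: b:F. ✗
b: successors {c}; <>~p & []p there: c:F. ✗
c: successors {g}; <>~p & []p there: g:F. ✗
g: no successors, so <>(<>~p & []p) fails. ✗
— 0 worlds.
For <>~p | []<>p:
a: <>~p is T, []<>p is F. ✓
b: <>~p is T, []<>p is F. ✓
c: <>~p is T, []<>p is F. ✓
g: <>~p is F, []<>p is T. ✓
— 4 worlds.

0 and 4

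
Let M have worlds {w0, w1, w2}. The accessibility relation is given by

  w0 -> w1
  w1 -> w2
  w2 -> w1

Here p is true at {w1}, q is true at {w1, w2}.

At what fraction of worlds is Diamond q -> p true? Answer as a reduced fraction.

1/3

w0: Diamond q is T, p is F. ✗
w1: Diamond q is T, p is T. ✓
w2: Diamond q is T, p is F. ✗
That's 1 of 3 worlds, so 1/3.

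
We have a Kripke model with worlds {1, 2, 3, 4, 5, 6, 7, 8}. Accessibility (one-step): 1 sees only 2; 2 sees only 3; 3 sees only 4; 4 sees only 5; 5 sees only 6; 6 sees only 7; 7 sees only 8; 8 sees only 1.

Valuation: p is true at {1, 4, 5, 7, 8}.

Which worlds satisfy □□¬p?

{1, 4, 8}

1: successors {2}; □¬p there: 2:T. ✓
2: successors {3}; □¬p there: 3:F. ✗
3: successors {4}; □¬p there: 4:F. ✗
4: successors {5}; □¬p there: 5:T. ✓
5: successors {6}; □¬p there: 6:F. ✗
6: successors {7}; □¬p there: 7:F. ✗
7: successors {8}; □¬p there: 8:F. ✗
8: successors {1}; □¬p there: 1:T. ✓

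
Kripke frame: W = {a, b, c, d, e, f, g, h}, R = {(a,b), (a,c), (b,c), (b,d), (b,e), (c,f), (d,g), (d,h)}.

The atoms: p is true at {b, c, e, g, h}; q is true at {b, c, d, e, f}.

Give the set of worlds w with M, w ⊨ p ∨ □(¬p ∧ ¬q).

{b, c, e, f, g, h}

a: p is F, □(¬p ∧ ¬q) is F. ✗
b: p is T, □(¬p ∧ ¬q) is F. ✓
c: p is T, □(¬p ∧ ¬q) is F. ✓
d: p is F, □(¬p ∧ ¬q) is F. ✗
e: p is T, □(¬p ∧ ¬q) is T. ✓
f: p is F, □(¬p ∧ ¬q) is T. ✓
g: p is T, □(¬p ∧ ¬q) is T. ✓
h: p is T, □(¬p ∧ ¬q) is T. ✓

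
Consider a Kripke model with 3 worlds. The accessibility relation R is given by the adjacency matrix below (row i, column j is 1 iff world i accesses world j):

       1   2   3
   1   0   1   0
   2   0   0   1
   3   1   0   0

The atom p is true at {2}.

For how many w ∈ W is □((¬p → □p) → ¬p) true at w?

2

1: successors {2}; (¬p → □p) → ¬p there: 2:F. ✗
2: successors {3}; (¬p → □p) → ¬p there: 3:T. ✓
3: successors {1}; (¬p → □p) → ¬p there: 1:T. ✓
Satisfying worlds: {2, 3}.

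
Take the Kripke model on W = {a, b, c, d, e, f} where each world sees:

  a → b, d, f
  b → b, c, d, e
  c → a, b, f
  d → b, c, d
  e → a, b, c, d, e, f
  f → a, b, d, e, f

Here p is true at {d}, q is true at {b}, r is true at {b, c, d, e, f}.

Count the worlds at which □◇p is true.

3

a: successors {b, d, f}; ◇p there: b:T, d:T, f:T. ✓
b: successors {b, c, d, e}; ◇p there: b:T, c:F, d:T, e:T. ✗
c: successors {a, b, f}; ◇p there: a:T, b:T, f:T. ✓
d: successors {b, c, d}; ◇p there: b:T, c:F, d:T. ✗
e: successors {a, b, c, d, e, f}; ◇p there: a:T, b:T, c:F, d:T, e:T, f:T. ✗
f: successors {a, b, d, e, f}; ◇p there: a:T, b:T, d:T, e:T, f:T. ✓
Satisfying worlds: {a, c, f}.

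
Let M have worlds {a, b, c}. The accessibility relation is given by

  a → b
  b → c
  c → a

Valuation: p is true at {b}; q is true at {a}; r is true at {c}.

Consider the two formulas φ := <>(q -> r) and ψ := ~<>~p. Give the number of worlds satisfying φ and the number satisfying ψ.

For <>(q -> r):
a: successors {b}; q -> r there: b:T. ✓
b: successors {c}; q -> r there: c:T. ✓
c: successors {a}; q -> r there: a:F. ✗
— 2 worlds.
For ~<>~p:
a: <>~p is F. ✓
b: <>~p is T. ✗
c: <>~p is T. ✗
— 1 world.

2 and 1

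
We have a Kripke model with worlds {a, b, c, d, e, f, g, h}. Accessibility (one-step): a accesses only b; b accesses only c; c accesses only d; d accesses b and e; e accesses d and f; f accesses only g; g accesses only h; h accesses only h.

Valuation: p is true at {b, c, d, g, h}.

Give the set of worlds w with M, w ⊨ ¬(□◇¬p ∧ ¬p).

{a, b, c, d, e, f, g, h}

a: □◇¬p ∧ ¬p is F. ✓
b: □◇¬p ∧ ¬p is F. ✓
c: □◇¬p ∧ ¬p is F. ✓
d: □◇¬p ∧ ¬p is F. ✓
e: □◇¬p ∧ ¬p is F. ✓
f: □◇¬p ∧ ¬p is F. ✓
g: □◇¬p ∧ ¬p is F. ✓
h: □◇¬p ∧ ¬p is F. ✓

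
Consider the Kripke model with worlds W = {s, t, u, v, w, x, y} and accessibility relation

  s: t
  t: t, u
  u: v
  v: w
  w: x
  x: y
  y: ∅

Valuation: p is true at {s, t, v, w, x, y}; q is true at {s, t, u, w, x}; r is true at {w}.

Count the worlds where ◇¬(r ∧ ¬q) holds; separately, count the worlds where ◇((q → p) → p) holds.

6 and 6

For ◇¬(r ∧ ¬q):
s: successors {t}; ¬(r ∧ ¬q) there: t:T. ✓
t: successors {t, u}; ¬(r ∧ ¬q) there: t:T, u:T. ✓
u: successors {v}; ¬(r ∧ ¬q) there: v:T. ✓
v: successors {w}; ¬(r ∧ ¬q) there: w:T. ✓
w: successors {x}; ¬(r ∧ ¬q) there: x:T. ✓
x: successors {y}; ¬(r ∧ ¬q) there: y:T. ✓
y: no successors, so ◇¬(r ∧ ¬q) fails. ✗
— 6 worlds.
For ◇((q → p) → p):
s: successors {t}; (q → p) → p there: t:T. ✓
t: successors {t, u}; (q → p) → p there: t:T, u:T. ✓
u: successors {v}; (q → p) → p there: v:T. ✓
v: successors {w}; (q → p) → p there: w:T. ✓
w: successors {x}; (q → p) → p there: x:T. ✓
x: successors {y}; (q → p) → p there: y:T. ✓
y: no successors, so ◇((q → p) → p) fails. ✗
— 6 worlds.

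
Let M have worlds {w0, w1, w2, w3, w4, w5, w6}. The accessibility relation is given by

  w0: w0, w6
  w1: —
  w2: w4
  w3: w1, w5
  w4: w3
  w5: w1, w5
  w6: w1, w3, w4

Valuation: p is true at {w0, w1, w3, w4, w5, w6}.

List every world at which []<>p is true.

{w0, w1, w2, w4}

w0: successors {w0, w6}; <>p there: w0:T, w6:T. ✓
w1: no successors, so []<>p holds vacuously. ✓
w2: successors {w4}; <>p there: w4:T. ✓
w3: successors {w1, w5}; <>p there: w1:F, w5:T. ✗
w4: successors {w3}; <>p there: w3:T. ✓
w5: successors {w1, w5}; <>p there: w1:F, w5:T. ✗
w6: successors {w1, w3, w4}; <>p there: w1:F, w3:T, w4:T. ✗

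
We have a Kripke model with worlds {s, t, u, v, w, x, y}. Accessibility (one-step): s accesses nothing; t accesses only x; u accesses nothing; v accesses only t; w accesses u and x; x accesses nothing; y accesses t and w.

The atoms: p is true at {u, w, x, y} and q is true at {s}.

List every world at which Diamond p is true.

s: no successors, so Diamond p fails. ✗
t: successors {x}; p there: x:T. ✓
u: no successors, so Diamond p fails. ✗
v: successors {t}; p there: t:F. ✗
w: successors {u, x}; p there: u:T, x:T. ✓
x: no successors, so Diamond p fails. ✗
y: successors {t, w}; p there: t:F, w:T. ✓

{t, w, y}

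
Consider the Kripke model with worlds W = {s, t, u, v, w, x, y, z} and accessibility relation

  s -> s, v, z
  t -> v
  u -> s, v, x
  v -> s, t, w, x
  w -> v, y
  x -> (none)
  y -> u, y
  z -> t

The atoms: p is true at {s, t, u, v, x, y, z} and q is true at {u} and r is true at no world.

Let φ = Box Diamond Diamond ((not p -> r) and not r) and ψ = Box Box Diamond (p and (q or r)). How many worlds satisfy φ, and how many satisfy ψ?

6 and 1

For Box Diamond Diamond ((not p -> r) and not r):
s: successors {s, v, z}; Diamond Diamond ((not p -> r) and not r) there: s:T, v:T, z:T. ✓
t: successors {v}; Diamond Diamond ((not p -> r) and not r) there: v:T. ✓
u: successors {s, v, x}; Diamond Diamond ((not p -> r) and not r) there: s:T, v:T, x:F. ✗
v: successors {s, t, w, x}; Diamond Diamond ((not p -> r) and not r) there: s:T, t:T, w:T, x:F. ✗
w: successors {v, y}; Diamond Diamond ((not p -> r) and not r) there: v:T, y:T. ✓
x: no successors, so Box Diamond Diamond ((not p -> r) and not r) holds vacuously. ✓
y: successors {u, y}; Diamond Diamond ((not p -> r) and not r) there: u:T, y:T. ✓
z: successors {t}; Diamond Diamond ((not p -> r) and not r) there: t:T. ✓
— 6 worlds.
For Box Box Diamond (p and (q or r)):
s: successors {s, v, z}; Box Diamond (p and (q or r)) there: s:F, v:F, z:F. ✗
t: successors {v}; Box Diamond (p and (q or r)) there: v:F. ✗
u: successors {s, v, x}; Box Diamond (p and (q or r)) there: s:F, v:F, x:T. ✗
v: successors {s, t, w, x}; Box Diamond (p and (q or r)) there: s:F, t:F, w:F, x:T. ✗
w: successors {v, y}; Box Diamond (p and (q or r)) there: v:F, y:F. ✗
x: no successors, so Box Box Diamond (p and (q or r)) holds vacuously. ✓
y: successors {u, y}; Box Diamond (p and (q or r)) there: u:F, y:F. ✗
z: successors {t}; Box Diamond (p and (q or r)) there: t:F. ✗
— 1 world.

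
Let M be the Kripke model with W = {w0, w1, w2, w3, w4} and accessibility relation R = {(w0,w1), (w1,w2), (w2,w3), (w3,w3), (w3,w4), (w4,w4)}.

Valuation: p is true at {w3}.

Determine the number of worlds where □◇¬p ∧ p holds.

w0: □◇¬p is T, p is F. ✗
w1: □◇¬p is F, p is F. ✗
w2: □◇¬p is T, p is F. ✗
w3: □◇¬p is T, p is T. ✓
w4: □◇¬p is T, p is F. ✗
Satisfying worlds: {w3}.

1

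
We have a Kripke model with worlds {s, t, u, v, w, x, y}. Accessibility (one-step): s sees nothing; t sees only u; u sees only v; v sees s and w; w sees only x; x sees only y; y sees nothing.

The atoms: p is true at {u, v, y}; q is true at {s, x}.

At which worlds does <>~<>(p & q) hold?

s: no successors, so <>~<>(p & q) fails. ✗
t: successors {u}; ~<>(p & q) there: u:T. ✓
u: successors {v}; ~<>(p & q) there: v:T. ✓
v: successors {s, w}; ~<>(p & q) there: s:T, w:T. ✓
w: successors {x}; ~<>(p & q) there: x:T. ✓
x: successors {y}; ~<>(p & q) there: y:T. ✓
y: no successors, so <>~<>(p & q) fails. ✗

{t, u, v, w, x}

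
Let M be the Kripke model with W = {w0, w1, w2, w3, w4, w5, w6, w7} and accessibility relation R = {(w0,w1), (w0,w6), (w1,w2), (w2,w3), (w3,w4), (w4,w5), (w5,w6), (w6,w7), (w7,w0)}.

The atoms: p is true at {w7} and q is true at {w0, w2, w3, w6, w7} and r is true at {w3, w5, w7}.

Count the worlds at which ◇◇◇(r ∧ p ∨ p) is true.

2

w0: successors {w1, w6}; ◇◇(r ∧ p ∨ p) there: w1:F, w6:F. ✗
w1: successors {w2}; ◇◇(r ∧ p ∨ p) there: w2:F. ✗
w2: successors {w3}; ◇◇(r ∧ p ∨ p) there: w3:F. ✗
w3: successors {w4}; ◇◇(r ∧ p ∨ p) there: w4:F. ✗
w4: successors {w5}; ◇◇(r ∧ p ∨ p) there: w5:T. ✓
w5: successors {w6}; ◇◇(r ∧ p ∨ p) there: w6:F. ✗
w6: successors {w7}; ◇◇(r ∧ p ∨ p) there: w7:F. ✗
w7: successors {w0}; ◇◇(r ∧ p ∨ p) there: w0:T. ✓
Satisfying worlds: {w4, w7}.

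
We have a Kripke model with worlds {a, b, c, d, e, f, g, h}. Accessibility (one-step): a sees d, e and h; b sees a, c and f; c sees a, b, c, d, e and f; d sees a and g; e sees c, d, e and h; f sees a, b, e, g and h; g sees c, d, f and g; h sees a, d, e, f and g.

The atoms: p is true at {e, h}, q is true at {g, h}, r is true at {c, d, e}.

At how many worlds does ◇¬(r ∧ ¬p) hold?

8

a: successors {d, e, h}; ¬(r ∧ ¬p) there: d:F, e:T, h:T. ✓
b: successors {a, c, f}; ¬(r ∧ ¬p) there: a:T, c:F, f:T. ✓
c: successors {a, b, c, d, e, f}; ¬(r ∧ ¬p) there: a:T, b:T, c:F, d:F, e:T, f:T. ✓
d: successors {a, g}; ¬(r ∧ ¬p) there: a:T, g:T. ✓
e: successors {c, d, e, h}; ¬(r ∧ ¬p) there: c:F, d:F, e:T, h:T. ✓
f: successors {a, b, e, g, h}; ¬(r ∧ ¬p) there: a:T, b:T, e:T, g:T, h:T. ✓
g: successors {c, d, f, g}; ¬(r ∧ ¬p) there: c:F, d:F, f:T, g:T. ✓
h: successors {a, d, e, f, g}; ¬(r ∧ ¬p) there: a:T, d:F, e:T, f:T, g:T. ✓
Satisfying worlds: {a, b, c, d, e, f, g, h}.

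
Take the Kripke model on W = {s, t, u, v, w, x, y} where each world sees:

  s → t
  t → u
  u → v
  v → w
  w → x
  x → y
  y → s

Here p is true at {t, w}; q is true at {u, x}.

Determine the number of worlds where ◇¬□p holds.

5

s: successors {t}; ¬□p there: t:T. ✓
t: successors {u}; ¬□p there: u:T. ✓
u: successors {v}; ¬□p there: v:F. ✗
v: successors {w}; ¬□p there: w:T. ✓
w: successors {x}; ¬□p there: x:T. ✓
x: successors {y}; ¬□p there: y:T. ✓
y: successors {s}; ¬□p there: s:F. ✗
Satisfying worlds: {s, t, v, w, x}.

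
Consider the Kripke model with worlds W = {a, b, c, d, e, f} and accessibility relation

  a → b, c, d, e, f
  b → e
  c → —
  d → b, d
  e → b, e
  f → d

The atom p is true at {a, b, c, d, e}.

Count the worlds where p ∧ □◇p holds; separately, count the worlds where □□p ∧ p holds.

4 and 5

For p ∧ □◇p:
a: p is T, □◇p is F. ✗
b: p is T, □◇p is T. ✓
c: p is T, □◇p is T. ✓
d: p is T, □◇p is T. ✓
e: p is T, □◇p is T. ✓
f: p is F, □◇p is T. ✗
— 4 worlds.
For □□p ∧ p:
a: □□p is T, p is T. ✓
b: □□p is T, p is T. ✓
c: □□p is T, p is T. ✓
d: □□p is T, p is T. ✓
e: □□p is T, p is T. ✓
f: □□p is T, p is F. ✗
— 5 worlds.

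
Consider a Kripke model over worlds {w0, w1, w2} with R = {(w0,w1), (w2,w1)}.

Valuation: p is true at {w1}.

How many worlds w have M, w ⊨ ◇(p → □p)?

w0: successors {w1}; p → □p there: w1:T. ✓
w1: no successors, so ◇(p → □p) fails. ✗
w2: successors {w1}; p → □p there: w1:T. ✓
Satisfying worlds: {w0, w2}.

2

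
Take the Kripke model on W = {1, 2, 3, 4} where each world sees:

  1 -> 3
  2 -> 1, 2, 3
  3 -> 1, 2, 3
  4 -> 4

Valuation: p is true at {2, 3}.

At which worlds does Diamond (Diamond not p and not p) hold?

1: successors {3}; Diamond not p and not p there: 3:F. ✗
2: successors {1, 2, 3}; Diamond not p and not p there: 1:F, 2:F, 3:F. ✗
3: successors {1, 2, 3}; Diamond not p and not p there: 1:F, 2:F, 3:F. ✗
4: successors {4}; Diamond not p and not p there: 4:T. ✓

{4}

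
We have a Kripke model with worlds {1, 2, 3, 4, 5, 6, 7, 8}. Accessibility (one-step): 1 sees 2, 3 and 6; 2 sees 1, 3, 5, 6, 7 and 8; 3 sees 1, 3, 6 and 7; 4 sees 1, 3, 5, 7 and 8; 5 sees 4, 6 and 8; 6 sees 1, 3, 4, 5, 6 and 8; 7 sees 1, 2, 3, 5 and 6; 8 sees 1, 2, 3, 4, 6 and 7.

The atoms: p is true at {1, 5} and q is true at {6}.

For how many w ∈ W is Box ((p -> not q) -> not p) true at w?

1: successors {2, 3, 6}; (p -> not q) -> not p there: 2:T, 3:T, 6:T. ✓
2: successors {1, 3, 5, 6, 7, 8}; (p -> not q) -> not p there: 1:F, 3:T, 5:F, 6:T, 7:T, 8:T. ✗
3: successors {1, 3, 6, 7}; (p -> not q) -> not p there: 1:F, 3:T, 6:T, 7:T. ✗
4: successors {1, 3, 5, 7, 8}; (p -> not q) -> not p there: 1:F, 3:T, 5:F, 7:T, 8:T. ✗
5: successors {4, 6, 8}; (p -> not q) -> not p there: 4:T, 6:T, 8:T. ✓
6: successors {1, 3, 4, 5, 6, 8}; (p -> not q) -> not p there: 1:F, 3:T, 4:T, 5:F, 6:T, 8:T. ✗
7: successors {1, 2, 3, 5, 6}; (p -> not q) -> not p there: 1:F, 2:T, 3:T, 5:F, 6:T. ✗
8: successors {1, 2, 3, 4, 6, 7}; (p -> not q) -> not p there: 1:F, 2:T, 3:T, 4:T, 6:T, 7:T. ✗
Satisfying worlds: {1, 5}.

2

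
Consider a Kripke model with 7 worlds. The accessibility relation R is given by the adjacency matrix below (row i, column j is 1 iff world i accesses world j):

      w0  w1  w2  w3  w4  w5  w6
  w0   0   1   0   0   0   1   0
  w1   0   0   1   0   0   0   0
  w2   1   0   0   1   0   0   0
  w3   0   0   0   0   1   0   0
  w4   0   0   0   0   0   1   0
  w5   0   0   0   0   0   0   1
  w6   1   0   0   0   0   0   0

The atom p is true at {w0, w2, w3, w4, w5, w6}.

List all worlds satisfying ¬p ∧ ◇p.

w0: ¬p is F, ◇p is T. ✗
w1: ¬p is T, ◇p is T. ✓
w2: ¬p is F, ◇p is T. ✗
w3: ¬p is F, ◇p is T. ✗
w4: ¬p is F, ◇p is T. ✗
w5: ¬p is F, ◇p is T. ✗
w6: ¬p is F, ◇p is T. ✗

{w1}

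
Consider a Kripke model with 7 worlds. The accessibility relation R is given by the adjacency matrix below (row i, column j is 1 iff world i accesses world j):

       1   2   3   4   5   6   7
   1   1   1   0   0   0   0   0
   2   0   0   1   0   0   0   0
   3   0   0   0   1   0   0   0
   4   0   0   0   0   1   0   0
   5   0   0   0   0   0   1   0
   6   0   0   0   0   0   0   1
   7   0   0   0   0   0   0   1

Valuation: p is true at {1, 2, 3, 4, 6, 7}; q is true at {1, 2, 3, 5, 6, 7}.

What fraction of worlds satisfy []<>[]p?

6/7

1: successors {1, 2}; <>[]p there: 1:T, 2:T. ✓
2: successors {3}; <>[]p there: 3:F. ✗
3: successors {4}; <>[]p there: 4:T. ✓
4: successors {5}; <>[]p there: 5:T. ✓
5: successors {6}; <>[]p there: 6:T. ✓
6: successors {7}; <>[]p there: 7:T. ✓
7: successors {7}; <>[]p there: 7:T. ✓
That's 6 of 7 worlds, so 6/7.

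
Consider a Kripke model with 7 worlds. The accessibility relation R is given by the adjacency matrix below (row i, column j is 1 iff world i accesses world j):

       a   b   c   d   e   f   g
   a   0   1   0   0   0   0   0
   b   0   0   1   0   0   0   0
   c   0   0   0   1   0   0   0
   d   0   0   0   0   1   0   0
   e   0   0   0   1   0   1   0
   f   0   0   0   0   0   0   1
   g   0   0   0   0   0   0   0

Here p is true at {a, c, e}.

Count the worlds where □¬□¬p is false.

4

a: successors {b}; ¬□¬p there: b:T. ✓
b: successors {c}; ¬□¬p there: c:F. ✗
c: successors {d}; ¬□¬p there: d:T. ✓
d: successors {e}; ¬□¬p there: e:F. ✗
e: successors {d, f}; ¬□¬p there: d:T, f:F. ✗
f: successors {g}; ¬□¬p there: g:F. ✗
g: no successors, so □¬□¬p holds vacuously. ✓
Satisfying worlds: {a, c, g}.
So □¬□¬p fails at the other 4 worlds.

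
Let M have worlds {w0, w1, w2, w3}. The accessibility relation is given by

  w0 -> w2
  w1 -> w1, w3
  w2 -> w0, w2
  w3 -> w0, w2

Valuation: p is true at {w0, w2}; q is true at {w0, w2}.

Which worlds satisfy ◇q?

w0: successors {w2}; q there: w2:T. ✓
w1: successors {w1, w3}; q there: w1:F, w3:F. ✗
w2: successors {w0, w2}; q there: w0:T, w2:T. ✓
w3: successors {w0, w2}; q there: w0:T, w2:T. ✓

{w0, w2, w3}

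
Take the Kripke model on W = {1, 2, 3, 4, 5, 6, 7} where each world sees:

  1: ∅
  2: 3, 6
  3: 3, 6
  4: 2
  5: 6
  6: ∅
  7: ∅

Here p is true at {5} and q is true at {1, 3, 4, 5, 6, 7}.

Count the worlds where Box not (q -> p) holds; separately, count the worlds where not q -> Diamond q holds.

6 and 7

For Box not (q -> p):
1: no successors, so Box not (q -> p) holds vacuously. ✓
2: successors {3, 6}; not (q -> p) there: 3:T, 6:T. ✓
3: successors {3, 6}; not (q -> p) there: 3:T, 6:T. ✓
4: successors {2}; not (q -> p) there: 2:F. ✗
5: successors {6}; not (q -> p) there: 6:T. ✓
6: no successors, so Box not (q -> p) holds vacuously. ✓
7: no successors, so Box not (q -> p) holds vacuously. ✓
— 6 worlds.
For not q -> Diamond q:
1: not q is F, Diamond q is F. ✓
2: not q is T, Diamond q is T. ✓
3: not q is F, Diamond q is T. ✓
4: not q is F, Diamond q is F. ✓
5: not q is F, Diamond q is T. ✓
6: not q is F, Diamond q is F. ✓
7: not q is F, Diamond q is F. ✓
— 7 worlds.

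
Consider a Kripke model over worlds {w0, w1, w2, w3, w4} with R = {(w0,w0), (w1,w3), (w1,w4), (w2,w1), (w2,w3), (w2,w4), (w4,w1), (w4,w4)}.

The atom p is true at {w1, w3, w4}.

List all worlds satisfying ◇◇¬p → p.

{w1, w2, w3, w4}

w0: ◇◇¬p is T, p is F. ✗
w1: ◇◇¬p is F, p is T. ✓
w2: ◇◇¬p is F, p is F. ✓
w3: ◇◇¬p is F, p is T. ✓
w4: ◇◇¬p is F, p is T. ✓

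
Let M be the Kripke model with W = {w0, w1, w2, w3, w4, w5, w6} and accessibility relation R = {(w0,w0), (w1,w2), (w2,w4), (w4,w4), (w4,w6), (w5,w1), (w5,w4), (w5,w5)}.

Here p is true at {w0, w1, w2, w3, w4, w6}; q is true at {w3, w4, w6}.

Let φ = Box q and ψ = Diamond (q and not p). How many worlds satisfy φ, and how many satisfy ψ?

For Box q:
w0: successors {w0}; q there: w0:F. ✗
w1: successors {w2}; q there: w2:F. ✗
w2: successors {w4}; q there: w4:T. ✓
w3: no successors, so Box q holds vacuously. ✓
w4: successors {w4, w6}; q there: w4:T, w6:T. ✓
w5: successors {w1, w4, w5}; q there: w1:F, w4:T, w5:F. ✗
w6: no successors, so Box q holds vacuously. ✓
— 4 worlds.
For Diamond (q and not p):
w0: successors {w0}; q and not p there: w0:F. ✗
w1: successors {w2}; q and not p there: w2:F. ✗
w2: successors {w4}; q and not p there: w4:F. ✗
w3: no successors, so Diamond (q and not p) fails. ✗
w4: successors {w4, w6}; q and not p there: w4:F, w6:F. ✗
w5: successors {w1, w4, w5}; q and not p there: w1:F, w4:F, w5:F. ✗
w6: no successors, so Diamond (q and not p) fails. ✗
— 0 worlds.

4 and 0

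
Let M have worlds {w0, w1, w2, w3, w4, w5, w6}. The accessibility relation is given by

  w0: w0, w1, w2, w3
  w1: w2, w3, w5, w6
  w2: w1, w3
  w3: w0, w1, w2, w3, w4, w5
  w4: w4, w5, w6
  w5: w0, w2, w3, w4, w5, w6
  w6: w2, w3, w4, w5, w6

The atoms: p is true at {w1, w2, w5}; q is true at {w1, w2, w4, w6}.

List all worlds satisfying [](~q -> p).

{w4}

w0: successors {w0, w1, w2, w3}; ~q -> p there: w0:F, w1:T, w2:T, w3:F. ✗
w1: successors {w2, w3, w5, w6}; ~q -> p there: w2:T, w3:F, w5:T, w6:T. ✗
w2: successors {w1, w3}; ~q -> p there: w1:T, w3:F. ✗
w3: successors {w0, w1, w2, w3, w4, w5}; ~q -> p there: w0:F, w1:T, w2:T, w3:F, w4:T, w5:T. ✗
w4: successors {w4, w5, w6}; ~q -> p there: w4:T, w5:T, w6:T. ✓
w5: successors {w0, w2, w3, w4, w5, w6}; ~q -> p there: w0:F, w2:T, w3:F, w4:T, w5:T, w6:T. ✗
w6: successors {w2, w3, w4, w5, w6}; ~q -> p there: w2:T, w3:F, w4:T, w5:T, w6:T. ✗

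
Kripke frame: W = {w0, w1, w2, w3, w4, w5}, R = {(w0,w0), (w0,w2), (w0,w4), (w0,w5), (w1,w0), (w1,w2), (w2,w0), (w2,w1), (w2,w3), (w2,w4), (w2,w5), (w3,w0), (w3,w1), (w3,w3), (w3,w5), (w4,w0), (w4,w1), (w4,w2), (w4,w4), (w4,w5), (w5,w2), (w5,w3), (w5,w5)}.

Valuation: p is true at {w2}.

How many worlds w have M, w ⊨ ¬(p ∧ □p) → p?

w0: ¬(p ∧ □p) is T, p is F. ✗
w1: ¬(p ∧ □p) is T, p is F. ✗
w2: ¬(p ∧ □p) is T, p is T. ✓
w3: ¬(p ∧ □p) is T, p is F. ✗
w4: ¬(p ∧ □p) is T, p is F. ✗
w5: ¬(p ∧ □p) is T, p is F. ✗
Satisfying worlds: {w2}.

1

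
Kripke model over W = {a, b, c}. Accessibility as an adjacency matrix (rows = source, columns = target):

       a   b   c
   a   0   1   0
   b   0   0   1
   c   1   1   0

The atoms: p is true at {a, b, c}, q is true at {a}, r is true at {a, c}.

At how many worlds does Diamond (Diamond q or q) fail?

1

a: successors {b}; Diamond q or q there: b:F. ✗
b: successors {c}; Diamond q or q there: c:T. ✓
c: successors {a, b}; Diamond q or q there: a:T, b:F. ✓
Satisfying worlds: {b, c}.
So Diamond (Diamond q or q) fails at the other 1 world.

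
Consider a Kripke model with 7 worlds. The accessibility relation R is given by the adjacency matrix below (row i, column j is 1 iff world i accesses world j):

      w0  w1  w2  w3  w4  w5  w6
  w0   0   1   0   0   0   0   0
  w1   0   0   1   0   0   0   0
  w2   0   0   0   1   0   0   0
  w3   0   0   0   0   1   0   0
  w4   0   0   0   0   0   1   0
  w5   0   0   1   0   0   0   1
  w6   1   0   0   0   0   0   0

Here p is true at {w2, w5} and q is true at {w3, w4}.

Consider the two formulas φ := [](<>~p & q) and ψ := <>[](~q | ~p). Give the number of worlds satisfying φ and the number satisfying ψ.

1 and 7

For [](<>~p & q):
w0: successors {w1}; <>~p & q there: w1:F. ✗
w1: successors {w2}; <>~p & q there: w2:F. ✗
w2: successors {w3}; <>~p & q there: w3:T. ✓
w3: successors {w4}; <>~p & q there: w4:F. ✗
w4: successors {w5}; <>~p & q there: w5:F. ✗
w5: successors {w2, w6}; <>~p & q there: w2:F, w6:F. ✗
w6: successors {w0}; <>~p & q there: w0:F. ✗
— 1 world.
For <>[](~q | ~p):
w0: successors {w1}; [](~q | ~p) there: w1:T. ✓
w1: successors {w2}; [](~q | ~p) there: w2:T. ✓
w2: successors {w3}; [](~q | ~p) there: w3:T. ✓
w3: successors {w4}; [](~q | ~p) there: w4:T. ✓
w4: successors {w5}; [](~q | ~p) there: w5:T. ✓
w5: successors {w2, w6}; [](~q | ~p) there: w2:T, w6:T. ✓
w6: successors {w0}; [](~q | ~p) there: w0:T. ✓
— 7 worlds.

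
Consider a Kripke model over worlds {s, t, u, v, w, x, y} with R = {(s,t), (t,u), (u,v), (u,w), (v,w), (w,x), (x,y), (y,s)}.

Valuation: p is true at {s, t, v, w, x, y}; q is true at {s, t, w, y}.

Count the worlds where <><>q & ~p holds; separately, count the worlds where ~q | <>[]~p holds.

For <><>q & ~p:
s: <><>q is F, ~p is F. ✗
t: <><>q is T, ~p is F. ✗
u: <><>q is T, ~p is T. ✓
v: <><>q is F, ~p is F. ✗
w: <><>q is T, ~p is F. ✗
x: <><>q is T, ~p is F. ✗
y: <><>q is T, ~p is F. ✗
— 1 world.
For ~q | <>[]~p:
s: ~q is F, <>[]~p is T. ✓
t: ~q is F, <>[]~p is F. ✗
u: ~q is T, <>[]~p is F. ✓
v: ~q is T, <>[]~p is F. ✓
w: ~q is F, <>[]~p is F. ✗
x: ~q is T, <>[]~p is F. ✓
y: ~q is F, <>[]~p is F. ✗
— 4 worlds.

1 and 4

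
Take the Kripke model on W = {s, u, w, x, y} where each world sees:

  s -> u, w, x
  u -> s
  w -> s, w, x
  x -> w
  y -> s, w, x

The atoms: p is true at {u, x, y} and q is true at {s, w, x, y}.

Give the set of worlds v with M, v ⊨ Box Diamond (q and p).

s: successors {u, w, x}; Diamond (q and p) there: u:F, w:T, x:F. ✗
u: successors {s}; Diamond (q and p) there: s:T. ✓
w: successors {s, w, x}; Diamond (q and p) there: s:T, w:T, x:F. ✗
x: successors {w}; Diamond (q and p) there: w:T. ✓
y: successors {s, w, x}; Diamond (q and p) there: s:T, w:T, x:F. ✗

{u, x}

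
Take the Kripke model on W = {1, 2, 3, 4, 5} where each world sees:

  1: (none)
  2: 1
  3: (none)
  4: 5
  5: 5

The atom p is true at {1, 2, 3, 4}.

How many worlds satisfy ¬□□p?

1: □□p is T. ✗
2: □□p is T. ✗
3: □□p is T. ✗
4: □□p is F. ✓
5: □□p is F. ✓
Satisfying worlds: {4, 5}.

2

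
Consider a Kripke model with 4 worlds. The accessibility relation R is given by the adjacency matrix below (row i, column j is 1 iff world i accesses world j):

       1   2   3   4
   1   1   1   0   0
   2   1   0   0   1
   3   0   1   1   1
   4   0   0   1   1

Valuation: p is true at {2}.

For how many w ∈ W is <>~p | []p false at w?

0

1: <>~p is T, []p is F. ✓
2: <>~p is T, []p is F. ✓
3: <>~p is T, []p is F. ✓
4: <>~p is T, []p is F. ✓
Satisfying worlds: {1, 2, 3, 4}.
So <>~p | []p fails at the other 0 worlds.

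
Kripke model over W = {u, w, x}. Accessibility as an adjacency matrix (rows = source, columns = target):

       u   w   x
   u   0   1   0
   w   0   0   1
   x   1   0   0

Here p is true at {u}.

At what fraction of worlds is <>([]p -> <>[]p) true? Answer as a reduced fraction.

u: successors {w}; []p -> <>[]p there: w:T. ✓
w: successors {x}; []p -> <>[]p there: x:F. ✗
x: successors {u}; []p -> <>[]p there: u:T. ✓
That's 2 of 3 worlds, so 2/3.

2/3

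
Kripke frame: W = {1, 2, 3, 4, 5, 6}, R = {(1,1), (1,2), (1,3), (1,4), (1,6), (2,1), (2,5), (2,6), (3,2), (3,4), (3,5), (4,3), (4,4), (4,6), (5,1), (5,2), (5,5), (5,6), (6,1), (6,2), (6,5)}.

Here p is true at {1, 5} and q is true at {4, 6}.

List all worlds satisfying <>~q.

1: successors {1, 2, 3, 4, 6}; ~q there: 1:T, 2:T, 3:T, 4:F, 6:F. ✓
2: successors {1, 5, 6}; ~q there: 1:T, 5:T, 6:F. ✓
3: successors {2, 4, 5}; ~q there: 2:T, 4:F, 5:T. ✓
4: successors {3, 4, 6}; ~q there: 3:T, 4:F, 6:F. ✓
5: successors {1, 2, 5, 6}; ~q there: 1:T, 2:T, 5:T, 6:F. ✓
6: successors {1, 2, 5}; ~q there: 1:T, 2:T, 5:T. ✓

{1, 2, 3, 4, 5, 6}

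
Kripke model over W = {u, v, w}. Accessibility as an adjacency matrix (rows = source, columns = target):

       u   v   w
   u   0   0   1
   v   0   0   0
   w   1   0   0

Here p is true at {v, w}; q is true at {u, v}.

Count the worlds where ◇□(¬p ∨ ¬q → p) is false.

u: successors {w}; □(¬p ∨ ¬q → p) there: w:F. ✗
v: no successors, so ◇□(¬p ∨ ¬q → p) fails. ✗
w: successors {u}; □(¬p ∨ ¬q → p) there: u:T. ✓
Satisfying worlds: {w}.
So ◇□(¬p ∨ ¬q → p) fails at the other 2 worlds.

2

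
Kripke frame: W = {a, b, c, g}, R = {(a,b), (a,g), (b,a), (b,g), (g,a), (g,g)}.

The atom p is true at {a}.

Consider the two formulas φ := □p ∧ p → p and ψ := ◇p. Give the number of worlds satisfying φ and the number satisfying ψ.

4 and 2

For □p ∧ p → p:
a: □p ∧ p is F, p is T. ✓
b: □p ∧ p is F, p is F. ✓
c: □p ∧ p is F, p is F. ✓
g: □p ∧ p is F, p is F. ✓
— 4 worlds.
For ◇p:
a: successors {b, g}; p there: b:F, g:F. ✗
b: successors {a, g}; p there: a:T, g:F. ✓
c: no successors, so ◇p fails. ✗
g: successors {a, g}; p there: a:T, g:F. ✓
— 2 worlds.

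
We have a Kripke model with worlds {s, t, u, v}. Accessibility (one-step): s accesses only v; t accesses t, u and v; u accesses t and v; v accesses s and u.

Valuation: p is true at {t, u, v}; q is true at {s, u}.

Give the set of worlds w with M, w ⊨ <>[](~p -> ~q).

s: successors {v}; [](~p -> ~q) there: v:F. ✗
t: successors {t, u, v}; [](~p -> ~q) there: t:T, u:T, v:F. ✓
u: successors {t, v}; [](~p -> ~q) there: t:T, v:F. ✓
v: successors {s, u}; [](~p -> ~q) there: s:T, u:T. ✓

{t, u, v}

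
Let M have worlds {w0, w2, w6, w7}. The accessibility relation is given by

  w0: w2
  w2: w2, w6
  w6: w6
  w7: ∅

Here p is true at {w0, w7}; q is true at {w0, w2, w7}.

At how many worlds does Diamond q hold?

w0: successors {w2}; q there: w2:T. ✓
w2: successors {w2, w6}; q there: w2:T, w6:F. ✓
w6: successors {w6}; q there: w6:F. ✗
w7: no successors, so Diamond q fails. ✗
Satisfying worlds: {w0, w2}.

2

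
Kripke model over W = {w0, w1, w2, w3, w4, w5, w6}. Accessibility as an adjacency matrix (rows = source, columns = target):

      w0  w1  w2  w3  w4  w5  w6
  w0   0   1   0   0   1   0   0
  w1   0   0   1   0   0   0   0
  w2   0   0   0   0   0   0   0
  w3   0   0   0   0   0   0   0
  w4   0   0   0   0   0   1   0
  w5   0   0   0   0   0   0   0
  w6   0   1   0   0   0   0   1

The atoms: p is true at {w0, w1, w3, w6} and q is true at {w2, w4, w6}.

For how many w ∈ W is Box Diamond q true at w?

4

w0: successors {w1, w4}; Diamond q there: w1:T, w4:F. ✗
w1: successors {w2}; Diamond q there: w2:F. ✗
w2: no successors, so Box Diamond q holds vacuously. ✓
w3: no successors, so Box Diamond q holds vacuously. ✓
w4: successors {w5}; Diamond q there: w5:F. ✗
w5: no successors, so Box Diamond q holds vacuously. ✓
w6: successors {w1, w6}; Diamond q there: w1:T, w6:T. ✓
Satisfying worlds: {w2, w3, w5, w6}.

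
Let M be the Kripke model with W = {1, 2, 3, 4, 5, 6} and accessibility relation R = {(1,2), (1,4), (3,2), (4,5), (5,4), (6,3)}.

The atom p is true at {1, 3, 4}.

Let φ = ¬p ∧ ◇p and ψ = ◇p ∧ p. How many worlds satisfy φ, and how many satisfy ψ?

2 and 1

For ¬p ∧ ◇p:
1: ¬p is F, ◇p is T. ✗
2: ¬p is T, ◇p is F. ✗
3: ¬p is F, ◇p is F. ✗
4: ¬p is F, ◇p is F. ✗
5: ¬p is T, ◇p is T. ✓
6: ¬p is T, ◇p is T. ✓
— 2 worlds.
For ◇p ∧ p:
1: ◇p is T, p is T. ✓
2: ◇p is F, p is F. ✗
3: ◇p is F, p is T. ✗
4: ◇p is F, p is T. ✗
5: ◇p is T, p is F. ✗
6: ◇p is T, p is F. ✗
— 1 world.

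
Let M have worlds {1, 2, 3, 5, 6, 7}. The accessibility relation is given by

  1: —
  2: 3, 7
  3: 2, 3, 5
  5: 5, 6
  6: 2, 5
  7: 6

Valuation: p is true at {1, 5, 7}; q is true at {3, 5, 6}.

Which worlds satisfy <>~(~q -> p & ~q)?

1: no successors, so <>~(~q -> p & ~q) fails. ✗
2: successors {3, 7}; ~(~q -> p & ~q) there: 3:F, 7:F. ✗
3: successors {2, 3, 5}; ~(~q -> p & ~q) there: 2:T, 3:F, 5:F. ✓
5: successors {5, 6}; ~(~q -> p & ~q) there: 5:F, 6:F. ✗
6: successors {2, 5}; ~(~q -> p & ~q) there: 2:T, 5:F. ✓
7: successors {6}; ~(~q -> p & ~q) there: 6:F. ✗

{3, 6}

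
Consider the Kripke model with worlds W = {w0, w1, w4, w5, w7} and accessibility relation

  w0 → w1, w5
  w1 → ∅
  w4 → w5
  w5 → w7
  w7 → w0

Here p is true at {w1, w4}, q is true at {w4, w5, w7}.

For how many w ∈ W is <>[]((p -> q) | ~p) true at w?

w0: successors {w1, w5}; []((p -> q) | ~p) there: w1:T, w5:T. ✓
w1: no successors, so <>[]((p -> q) | ~p) fails. ✗
w4: successors {w5}; []((p -> q) | ~p) there: w5:T. ✓
w5: successors {w7}; []((p -> q) | ~p) there: w7:T. ✓
w7: successors {w0}; []((p -> q) | ~p) there: w0:F. ✗
Satisfying worlds: {w0, w4, w5}.

3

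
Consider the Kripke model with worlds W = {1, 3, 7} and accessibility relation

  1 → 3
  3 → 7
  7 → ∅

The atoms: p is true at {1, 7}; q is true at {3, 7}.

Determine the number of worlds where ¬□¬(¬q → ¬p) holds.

1: □¬(¬q → ¬p) is F. ✓
3: □¬(¬q → ¬p) is F. ✓
7: □¬(¬q → ¬p) is T. ✗
Satisfying worlds: {1, 3}.

2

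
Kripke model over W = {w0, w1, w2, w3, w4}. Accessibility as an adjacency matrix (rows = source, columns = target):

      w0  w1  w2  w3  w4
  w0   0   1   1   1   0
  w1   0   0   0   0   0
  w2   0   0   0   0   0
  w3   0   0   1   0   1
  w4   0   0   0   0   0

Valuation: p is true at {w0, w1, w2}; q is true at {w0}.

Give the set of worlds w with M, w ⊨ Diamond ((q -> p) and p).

{w0, w3}

w0: successors {w1, w2, w3}; (q -> p) and p there: w1:T, w2:T, w3:F. ✓
w1: no successors, so Diamond ((q -> p) and p) fails. ✗
w2: no successors, so Diamond ((q -> p) and p) fails. ✗
w3: successors {w2, w4}; (q -> p) and p there: w2:T, w4:F. ✓
w4: no successors, so Diamond ((q -> p) and p) fails. ✗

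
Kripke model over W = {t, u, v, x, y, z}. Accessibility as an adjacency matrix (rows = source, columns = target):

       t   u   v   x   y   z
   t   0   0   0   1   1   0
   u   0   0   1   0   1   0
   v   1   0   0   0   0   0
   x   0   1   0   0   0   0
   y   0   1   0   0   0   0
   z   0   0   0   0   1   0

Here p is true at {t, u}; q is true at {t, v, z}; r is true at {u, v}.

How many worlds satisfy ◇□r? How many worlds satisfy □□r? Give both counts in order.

3 and 2

For ◇□r:
t: successors {x, y}; □r there: x:T, y:T. ✓
u: successors {v, y}; □r there: v:F, y:T. ✓
v: successors {t}; □r there: t:F. ✗
x: successors {u}; □r there: u:F. ✗
y: successors {u}; □r there: u:F. ✗
z: successors {y}; □r there: y:T. ✓
— 3 worlds.
For □□r:
t: successors {x, y}; □r there: x:T, y:T. ✓
u: successors {v, y}; □r there: v:F, y:T. ✗
v: successors {t}; □r there: t:F. ✗
x: successors {u}; □r there: u:F. ✗
y: successors {u}; □r there: u:F. ✗
z: successors {y}; □r there: y:T. ✓
— 2 worlds.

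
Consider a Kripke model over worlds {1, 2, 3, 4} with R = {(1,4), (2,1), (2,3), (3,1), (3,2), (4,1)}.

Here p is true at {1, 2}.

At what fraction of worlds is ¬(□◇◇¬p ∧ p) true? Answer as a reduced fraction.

1: □◇◇¬p ∧ p is T. ✗
2: □◇◇¬p ∧ p is F. ✓
3: □◇◇¬p ∧ p is F. ✓
4: □◇◇¬p ∧ p is F. ✓
That's 3 of 4 worlds, so 3/4.

3/4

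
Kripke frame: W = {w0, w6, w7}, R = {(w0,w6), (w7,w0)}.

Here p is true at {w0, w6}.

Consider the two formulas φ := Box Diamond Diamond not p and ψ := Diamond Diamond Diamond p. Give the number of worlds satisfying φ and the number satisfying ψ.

For Box Diamond Diamond not p:
w0: successors {w6}; Diamond Diamond not p there: w6:F. ✗
w6: no successors, so Box Diamond Diamond not p holds vacuously. ✓
w7: successors {w0}; Diamond Diamond not p there: w0:F. ✗
— 1 world.
For Diamond Diamond Diamond p:
w0: successors {w6}; Diamond Diamond p there: w6:F. ✗
w6: no successors, so Diamond Diamond Diamond p fails. ✗
w7: successors {w0}; Diamond Diamond p there: w0:F. ✗
— 0 worlds.

1 and 0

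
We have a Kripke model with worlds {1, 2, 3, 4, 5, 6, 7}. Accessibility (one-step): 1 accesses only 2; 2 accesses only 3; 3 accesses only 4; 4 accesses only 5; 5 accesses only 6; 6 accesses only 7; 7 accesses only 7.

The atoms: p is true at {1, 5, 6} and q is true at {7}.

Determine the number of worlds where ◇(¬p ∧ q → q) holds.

7

1: successors {2}; ¬p ∧ q → q there: 2:T. ✓
2: successors {3}; ¬p ∧ q → q there: 3:T. ✓
3: successors {4}; ¬p ∧ q → q there: 4:T. ✓
4: successors {5}; ¬p ∧ q → q there: 5:T. ✓
5: successors {6}; ¬p ∧ q → q there: 6:T. ✓
6: successors {7}; ¬p ∧ q → q there: 7:T. ✓
7: successors {7}; ¬p ∧ q → q there: 7:T. ✓
Satisfying worlds: {1, 2, 3, 4, 5, 6, 7}.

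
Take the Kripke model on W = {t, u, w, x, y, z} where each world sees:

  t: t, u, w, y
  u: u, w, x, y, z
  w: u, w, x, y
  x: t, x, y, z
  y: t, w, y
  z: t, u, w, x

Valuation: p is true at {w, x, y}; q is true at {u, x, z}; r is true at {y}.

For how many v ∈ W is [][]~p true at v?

t: successors {t, u, w, y}; []~p there: t:F, u:F, w:F, y:F. ✗
u: successors {u, w, x, y, z}; []~p there: u:F, w:F, x:F, y:F, z:F. ✗
w: successors {u, w, x, y}; []~p there: u:F, w:F, x:F, y:F. ✗
x: successors {t, x, y, z}; []~p there: t:F, x:F, y:F, z:F. ✗
y: successors {t, w, y}; []~p there: t:F, w:F, y:F. ✗
z: successors {t, u, w, x}; []~p there: t:F, u:F, w:F, x:F. ✗
Satisfying worlds: ∅.

0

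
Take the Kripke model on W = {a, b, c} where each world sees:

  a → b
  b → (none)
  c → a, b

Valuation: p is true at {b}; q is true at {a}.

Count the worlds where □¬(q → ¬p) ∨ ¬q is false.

1

a: □¬(q → ¬p) is F, ¬q is F. ✗
b: □¬(q → ¬p) is T, ¬q is T. ✓
c: □¬(q → ¬p) is F, ¬q is T. ✓
Satisfying worlds: {b, c}.
So □¬(q → ¬p) ∨ ¬q fails at the other 1 world.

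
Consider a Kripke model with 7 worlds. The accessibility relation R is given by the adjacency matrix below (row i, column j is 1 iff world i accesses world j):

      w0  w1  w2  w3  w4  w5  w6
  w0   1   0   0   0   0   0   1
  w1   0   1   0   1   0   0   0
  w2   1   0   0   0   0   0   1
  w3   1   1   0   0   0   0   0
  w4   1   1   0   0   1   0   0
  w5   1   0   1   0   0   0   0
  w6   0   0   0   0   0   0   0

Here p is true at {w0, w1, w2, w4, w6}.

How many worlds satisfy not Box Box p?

3

w0: Box Box p is T. ✗
w1: Box Box p is F. ✓
w2: Box Box p is T. ✗
w3: Box Box p is F. ✓
w4: Box Box p is F. ✓
w5: Box Box p is T. ✗
w6: Box Box p is T. ✗
Satisfying worlds: {w1, w3, w4}.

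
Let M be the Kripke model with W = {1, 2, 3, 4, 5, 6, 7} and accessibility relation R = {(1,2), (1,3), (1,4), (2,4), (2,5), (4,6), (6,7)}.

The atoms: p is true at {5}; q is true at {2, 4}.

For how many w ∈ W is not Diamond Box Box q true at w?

3

1: Diamond Box Box q is T. ✗
2: Diamond Box Box q is T. ✗
3: Diamond Box Box q is F. ✓
4: Diamond Box Box q is T. ✗
5: Diamond Box Box q is F. ✓
6: Diamond Box Box q is T. ✗
7: Diamond Box Box q is F. ✓
Satisfying worlds: {3, 5, 7}.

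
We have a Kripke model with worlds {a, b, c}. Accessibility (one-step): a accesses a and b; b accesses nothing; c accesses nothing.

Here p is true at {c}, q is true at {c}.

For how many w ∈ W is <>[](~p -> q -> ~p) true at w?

a: successors {a, b}; [](~p -> q -> ~p) there: a:T, b:T. ✓
b: no successors, so <>[](~p -> q -> ~p) fails. ✗
c: no successors, so <>[](~p -> q -> ~p) fails. ✗
Satisfying worlds: {a}.

1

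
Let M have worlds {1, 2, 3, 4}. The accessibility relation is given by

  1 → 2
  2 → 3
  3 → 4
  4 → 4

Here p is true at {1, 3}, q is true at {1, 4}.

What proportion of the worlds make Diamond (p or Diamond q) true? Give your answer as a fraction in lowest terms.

1: successors {2}; p or Diamond q there: 2:F. ✗
2: successors {3}; p or Diamond q there: 3:T. ✓
3: successors {4}; p or Diamond q there: 4:T. ✓
4: successors {4}; p or Diamond q there: 4:T. ✓
That's 3 of 4 worlds, so 3/4.

3/4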